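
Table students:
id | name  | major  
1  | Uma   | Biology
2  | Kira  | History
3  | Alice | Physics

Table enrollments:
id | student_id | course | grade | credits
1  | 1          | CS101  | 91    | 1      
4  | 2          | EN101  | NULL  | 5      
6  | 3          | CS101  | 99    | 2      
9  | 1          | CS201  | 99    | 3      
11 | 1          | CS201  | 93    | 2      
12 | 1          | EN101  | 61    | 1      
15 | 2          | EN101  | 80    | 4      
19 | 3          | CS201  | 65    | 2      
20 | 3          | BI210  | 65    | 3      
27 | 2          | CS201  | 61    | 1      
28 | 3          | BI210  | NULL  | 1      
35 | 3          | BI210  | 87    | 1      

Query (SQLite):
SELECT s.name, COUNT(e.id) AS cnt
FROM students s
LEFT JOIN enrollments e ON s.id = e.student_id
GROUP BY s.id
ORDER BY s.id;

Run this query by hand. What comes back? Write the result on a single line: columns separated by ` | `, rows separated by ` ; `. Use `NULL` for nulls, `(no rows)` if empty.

LEFT JOIN keeps every students row; unmatched ones get NULL for enrollments columns.
Group by students.id and compute COUNT(e.id). COUNT(col) of an all-NULL group is 0.
  1: ids {1, 9, 11, 12} → COUNT(e.id)=4
  2: ids {4, 15, 27} → COUNT(e.id)=3
  3: ids {6, 19, 20, 28, 35} → COUNT(e.id)=5

Uma | 4 ; Kira | 3 ; Alice | 5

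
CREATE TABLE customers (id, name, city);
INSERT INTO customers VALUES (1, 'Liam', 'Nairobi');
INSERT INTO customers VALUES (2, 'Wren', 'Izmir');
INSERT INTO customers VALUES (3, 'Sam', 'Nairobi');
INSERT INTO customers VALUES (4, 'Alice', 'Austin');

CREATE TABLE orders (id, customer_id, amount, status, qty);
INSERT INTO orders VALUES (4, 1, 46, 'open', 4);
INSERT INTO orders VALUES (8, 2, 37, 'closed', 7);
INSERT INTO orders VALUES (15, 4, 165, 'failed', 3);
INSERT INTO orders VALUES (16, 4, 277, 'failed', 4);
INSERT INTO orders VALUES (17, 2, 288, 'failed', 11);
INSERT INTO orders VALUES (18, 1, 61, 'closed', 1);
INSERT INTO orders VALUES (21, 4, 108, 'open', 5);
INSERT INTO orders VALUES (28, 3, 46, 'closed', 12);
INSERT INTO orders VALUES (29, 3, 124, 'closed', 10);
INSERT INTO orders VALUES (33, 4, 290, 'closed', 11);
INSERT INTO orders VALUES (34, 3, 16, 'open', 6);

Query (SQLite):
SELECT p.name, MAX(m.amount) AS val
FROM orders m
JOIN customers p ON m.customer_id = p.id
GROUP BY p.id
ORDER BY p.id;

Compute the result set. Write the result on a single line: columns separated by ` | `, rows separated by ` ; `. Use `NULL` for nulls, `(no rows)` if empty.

Join each orders row to its customers via customer_id.
Group joined rows by customers.id; compute MAX(m.amount) per group.
  1: ids {4, 18} → MAX(m.amount)=61
  2: ids {8, 17} → MAX(m.amount)=288
  3: ids {28, 29, 34} → MAX(m.amount)=124
  4: ids {15, 16, 21, 33} → MAX(m.amount)=290

Liam | 61 ; Wren | 288 ; Sam | 124 ; Alice | 290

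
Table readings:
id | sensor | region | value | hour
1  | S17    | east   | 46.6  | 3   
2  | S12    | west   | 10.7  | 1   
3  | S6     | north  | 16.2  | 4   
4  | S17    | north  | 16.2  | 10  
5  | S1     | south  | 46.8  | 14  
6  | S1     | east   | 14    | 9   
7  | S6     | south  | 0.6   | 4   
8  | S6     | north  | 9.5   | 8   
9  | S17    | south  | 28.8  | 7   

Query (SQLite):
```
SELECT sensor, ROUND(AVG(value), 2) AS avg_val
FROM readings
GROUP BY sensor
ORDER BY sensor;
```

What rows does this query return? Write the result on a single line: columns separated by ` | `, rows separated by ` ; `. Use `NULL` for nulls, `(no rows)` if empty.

Partition readings by sensor; compute ROUND(AVG(value), 2) within each group.
  S1: ids {5, 6} → ROUND(AVG(value), 2)=30.4
  S12: ids {2} → ROUND(AVG(value), 2)=10.7
  S17: ids {1, 4, 9} → ROUND(AVG(value), 2)=30.53
  S6: ids {3, 7, 8} → ROUND(AVG(value), 2)=8.77

S1 | 30.4 ; S12 | 10.7 ; S17 | 30.53 ; S6 | 8.77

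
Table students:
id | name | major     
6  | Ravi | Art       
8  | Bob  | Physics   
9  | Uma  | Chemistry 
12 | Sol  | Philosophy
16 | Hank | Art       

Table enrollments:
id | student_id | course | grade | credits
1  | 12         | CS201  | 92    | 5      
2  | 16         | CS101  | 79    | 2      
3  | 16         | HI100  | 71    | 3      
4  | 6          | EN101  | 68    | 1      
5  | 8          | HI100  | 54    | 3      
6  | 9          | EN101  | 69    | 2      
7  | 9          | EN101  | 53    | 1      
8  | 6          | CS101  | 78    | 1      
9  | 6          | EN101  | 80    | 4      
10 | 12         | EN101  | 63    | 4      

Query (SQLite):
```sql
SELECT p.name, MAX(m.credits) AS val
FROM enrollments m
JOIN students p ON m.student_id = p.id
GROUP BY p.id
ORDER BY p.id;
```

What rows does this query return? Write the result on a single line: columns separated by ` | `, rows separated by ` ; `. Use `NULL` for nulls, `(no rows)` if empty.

Join each enrollments row to its students via student_id.
Group joined rows by students.id; compute MAX(m.credits) per group.
  6: ids {4, 8, 9} → MAX(m.credits)=4
  8: ids {5} → MAX(m.credits)=3
  9: ids {6, 7} → MAX(m.credits)=2
  12: ids {1, 10} → MAX(m.credits)=5
  16: ids {2, 3} → MAX(m.credits)=3

Ravi | 4 ; Bob | 3 ; Uma | 2 ; Sol | 5 ; Hank | 3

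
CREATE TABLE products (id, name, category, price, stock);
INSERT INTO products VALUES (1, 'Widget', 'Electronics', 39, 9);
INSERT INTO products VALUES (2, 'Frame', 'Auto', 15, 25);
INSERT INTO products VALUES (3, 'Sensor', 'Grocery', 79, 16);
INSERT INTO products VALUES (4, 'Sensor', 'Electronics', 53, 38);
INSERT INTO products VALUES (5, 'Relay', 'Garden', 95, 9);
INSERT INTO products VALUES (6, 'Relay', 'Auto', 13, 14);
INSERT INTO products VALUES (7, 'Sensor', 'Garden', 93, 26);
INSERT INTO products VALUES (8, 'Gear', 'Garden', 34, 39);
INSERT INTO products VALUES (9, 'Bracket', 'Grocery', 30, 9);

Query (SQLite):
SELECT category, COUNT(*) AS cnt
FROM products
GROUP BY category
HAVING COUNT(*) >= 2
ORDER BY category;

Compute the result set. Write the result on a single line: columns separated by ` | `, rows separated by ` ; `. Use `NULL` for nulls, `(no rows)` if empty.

Partition products by category; compute COUNT(*) within each group.
HAVING: keep groups with count ≥ 2.
  Auto: ids {2, 6} → COUNT(*)=2
  Electronics: ids {1, 4} → COUNT(*)=2
  Garden: ids {5, 7, 8} → COUNT(*)=3
  Grocery: ids {3, 9} → COUNT(*)=2

Auto | 2 ; Electronics | 2 ; Garden | 3 ; Grocery | 2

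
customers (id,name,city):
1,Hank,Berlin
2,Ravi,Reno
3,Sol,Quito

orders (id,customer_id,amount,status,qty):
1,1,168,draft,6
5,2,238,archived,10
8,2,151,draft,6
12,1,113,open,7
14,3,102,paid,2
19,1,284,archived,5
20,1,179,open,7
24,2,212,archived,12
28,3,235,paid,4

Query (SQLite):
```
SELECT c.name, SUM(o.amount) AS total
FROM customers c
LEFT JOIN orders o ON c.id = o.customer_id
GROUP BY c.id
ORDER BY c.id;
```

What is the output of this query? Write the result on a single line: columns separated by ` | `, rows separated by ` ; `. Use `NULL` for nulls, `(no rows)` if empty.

Hank | 744 ; Ravi | 601 ; Sol | 337

LEFT JOIN keeps every customers row; unmatched ones get NULL for orders columns.
Group by customers.id and compute SUM(o.amount). SUM over an all-NULL group is NULL.
  1: ids {1, 12, 19, 20} → SUM(o.amount)=744
  2: ids {5, 8, 24} → SUM(o.amount)=601
  3: ids {14, 28} → SUM(o.amount)=337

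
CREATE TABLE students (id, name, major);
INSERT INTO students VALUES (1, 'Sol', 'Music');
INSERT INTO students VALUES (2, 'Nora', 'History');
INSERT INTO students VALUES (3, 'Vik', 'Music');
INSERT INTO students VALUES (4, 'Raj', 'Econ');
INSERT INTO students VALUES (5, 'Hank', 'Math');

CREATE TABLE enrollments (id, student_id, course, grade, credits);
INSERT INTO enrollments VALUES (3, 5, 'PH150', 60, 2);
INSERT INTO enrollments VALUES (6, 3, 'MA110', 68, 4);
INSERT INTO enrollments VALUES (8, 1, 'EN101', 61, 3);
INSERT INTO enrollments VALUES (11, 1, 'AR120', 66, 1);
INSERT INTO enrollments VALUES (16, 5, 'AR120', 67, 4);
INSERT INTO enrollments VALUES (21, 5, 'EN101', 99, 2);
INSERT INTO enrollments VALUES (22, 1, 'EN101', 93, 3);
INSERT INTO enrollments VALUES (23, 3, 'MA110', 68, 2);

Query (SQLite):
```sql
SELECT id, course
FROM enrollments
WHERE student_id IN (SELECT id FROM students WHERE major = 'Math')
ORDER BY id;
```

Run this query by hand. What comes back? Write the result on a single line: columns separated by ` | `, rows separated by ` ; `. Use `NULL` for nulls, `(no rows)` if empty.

Inner query: students.id where major = 'Math'.
Outer: keep enrollments rows whose student_id is in that set.
Inner query → {5}

3 | PH150 ; 16 | AR120 ; 21 | EN101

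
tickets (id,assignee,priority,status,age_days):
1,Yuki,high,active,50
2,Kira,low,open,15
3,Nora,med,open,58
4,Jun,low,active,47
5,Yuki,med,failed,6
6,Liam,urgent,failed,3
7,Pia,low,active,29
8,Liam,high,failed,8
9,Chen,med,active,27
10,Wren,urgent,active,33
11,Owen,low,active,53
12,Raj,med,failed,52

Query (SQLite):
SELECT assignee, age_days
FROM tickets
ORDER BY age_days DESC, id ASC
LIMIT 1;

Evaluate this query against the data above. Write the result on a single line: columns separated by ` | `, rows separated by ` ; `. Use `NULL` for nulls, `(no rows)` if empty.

Nora | 58

Sort by age_days desc, tiebreak id asc: (58, id=3), (53, id=11), (52, id=12), (50, id=1) …. Take first 1.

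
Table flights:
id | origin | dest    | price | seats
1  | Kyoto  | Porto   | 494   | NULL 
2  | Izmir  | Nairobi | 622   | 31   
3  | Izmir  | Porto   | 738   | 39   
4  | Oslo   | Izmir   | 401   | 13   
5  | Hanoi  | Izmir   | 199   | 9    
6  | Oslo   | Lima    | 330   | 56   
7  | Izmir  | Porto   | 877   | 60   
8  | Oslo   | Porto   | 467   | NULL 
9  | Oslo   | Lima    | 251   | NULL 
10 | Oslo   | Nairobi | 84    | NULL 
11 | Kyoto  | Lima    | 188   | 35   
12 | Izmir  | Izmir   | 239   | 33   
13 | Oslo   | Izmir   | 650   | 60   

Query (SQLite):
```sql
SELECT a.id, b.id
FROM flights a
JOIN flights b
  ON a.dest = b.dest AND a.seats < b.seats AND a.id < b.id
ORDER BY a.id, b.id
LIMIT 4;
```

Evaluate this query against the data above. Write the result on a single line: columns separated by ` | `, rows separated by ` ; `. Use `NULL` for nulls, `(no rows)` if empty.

Pairs (a,b) with same dest, a.seats < b.seats, a.id < b.id.
dest groups: Izmir:{4,5,12,13} Lima:{6,9,11} Nairobi:{2,10} Porto:{1,3,7,8}
Ordered by (a.id, b.id); first 4.

3 | 7 ; 4 | 12 ; 4 | 13 ; 5 | 12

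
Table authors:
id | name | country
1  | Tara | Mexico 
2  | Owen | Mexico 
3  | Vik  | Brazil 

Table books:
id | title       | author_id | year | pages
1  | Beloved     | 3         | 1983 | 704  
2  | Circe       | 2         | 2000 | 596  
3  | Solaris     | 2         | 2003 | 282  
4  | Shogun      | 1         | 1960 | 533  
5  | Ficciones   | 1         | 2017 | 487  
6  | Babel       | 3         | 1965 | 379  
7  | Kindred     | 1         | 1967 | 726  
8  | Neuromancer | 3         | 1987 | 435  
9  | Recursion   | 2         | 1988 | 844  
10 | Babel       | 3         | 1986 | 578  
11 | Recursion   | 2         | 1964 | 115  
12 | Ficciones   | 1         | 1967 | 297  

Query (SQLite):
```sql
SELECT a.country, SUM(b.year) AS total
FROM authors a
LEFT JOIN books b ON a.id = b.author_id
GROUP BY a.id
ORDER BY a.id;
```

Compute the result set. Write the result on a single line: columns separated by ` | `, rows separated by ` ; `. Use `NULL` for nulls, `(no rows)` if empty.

LEFT JOIN keeps every authors row; unmatched ones get NULL for books columns.
Group by authors.id and compute SUM(b.year). SUM over an all-NULL group is NULL.
  1: ids {4, 5, 7, 12} → SUM(b.year)=7911
  2: ids {2, 3, 9, 11} → SUM(b.year)=7955
  3: ids {1, 6, 8, 10} → SUM(b.year)=7921

Mexico | 7911 ; Mexico | 7955 ; Brazil | 7921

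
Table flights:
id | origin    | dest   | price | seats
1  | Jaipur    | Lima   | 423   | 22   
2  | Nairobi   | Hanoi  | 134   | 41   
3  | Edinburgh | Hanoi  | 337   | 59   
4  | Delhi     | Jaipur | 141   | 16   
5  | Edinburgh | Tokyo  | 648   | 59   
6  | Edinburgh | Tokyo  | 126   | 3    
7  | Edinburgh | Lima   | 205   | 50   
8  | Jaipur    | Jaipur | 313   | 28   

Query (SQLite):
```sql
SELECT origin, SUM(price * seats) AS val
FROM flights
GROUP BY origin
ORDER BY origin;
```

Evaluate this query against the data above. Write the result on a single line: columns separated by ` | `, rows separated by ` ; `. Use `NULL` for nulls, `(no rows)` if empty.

For each row compute price * seats.
Group by origin; take SUM of the expression per group.
  Delhi: ids {4} → SUM(price * seats)=2256
  Edinburgh: ids {3, 5, 6, 7} → SUM(price * seats)=68743
  Jaipur: ids {1, 8} → SUM(price * seats)=18070
  Nairobi: ids {2} → SUM(price * seats)=5494

Delhi | 2256 ; Edinburgh | 68743 ; Jaipur | 18070 ; Nairobi | 5494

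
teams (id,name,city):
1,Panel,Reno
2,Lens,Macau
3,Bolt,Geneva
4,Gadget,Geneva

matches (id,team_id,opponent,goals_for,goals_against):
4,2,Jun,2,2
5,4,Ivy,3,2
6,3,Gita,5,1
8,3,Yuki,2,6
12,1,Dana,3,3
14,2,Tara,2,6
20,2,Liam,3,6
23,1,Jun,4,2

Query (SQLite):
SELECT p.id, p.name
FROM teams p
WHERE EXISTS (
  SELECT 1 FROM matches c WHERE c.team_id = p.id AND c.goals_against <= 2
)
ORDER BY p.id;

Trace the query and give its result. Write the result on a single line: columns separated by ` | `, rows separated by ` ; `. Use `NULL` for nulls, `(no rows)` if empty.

1 | Panel ; 2 | Lens ; 3 | Bolt ; 4 | Gadget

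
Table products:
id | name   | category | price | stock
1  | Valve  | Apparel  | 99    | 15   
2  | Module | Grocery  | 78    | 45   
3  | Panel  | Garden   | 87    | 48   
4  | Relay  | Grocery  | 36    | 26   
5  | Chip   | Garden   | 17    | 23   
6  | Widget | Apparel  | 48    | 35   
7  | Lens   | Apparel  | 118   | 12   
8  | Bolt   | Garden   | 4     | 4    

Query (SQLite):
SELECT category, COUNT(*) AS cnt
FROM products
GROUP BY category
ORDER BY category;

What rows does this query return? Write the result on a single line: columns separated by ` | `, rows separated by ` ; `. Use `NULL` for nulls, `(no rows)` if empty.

Partition products by category; compute COUNT(*) within each group.
  Apparel: ids {1, 6, 7} → COUNT(*)=3
  Garden: ids {3, 5, 8} → COUNT(*)=3
  Grocery: ids {2, 4} → COUNT(*)=2

Apparel | 3 ; Garden | 3 ; Grocery | 2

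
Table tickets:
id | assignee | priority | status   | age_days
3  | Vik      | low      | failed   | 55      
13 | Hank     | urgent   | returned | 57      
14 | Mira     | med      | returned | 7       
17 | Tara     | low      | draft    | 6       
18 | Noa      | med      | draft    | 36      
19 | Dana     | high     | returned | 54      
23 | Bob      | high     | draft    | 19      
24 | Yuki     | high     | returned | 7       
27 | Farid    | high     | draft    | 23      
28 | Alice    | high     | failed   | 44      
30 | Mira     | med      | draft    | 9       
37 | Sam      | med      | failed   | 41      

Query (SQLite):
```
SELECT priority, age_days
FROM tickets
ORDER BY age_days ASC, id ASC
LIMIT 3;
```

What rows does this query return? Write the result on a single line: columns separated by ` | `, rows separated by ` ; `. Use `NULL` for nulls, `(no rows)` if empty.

Sort by age_days asc, tiebreak id asc: (6, id=17), (7, id=14), (7, id=24), (9, id=30), (19, id=23), (23, id=27) …. Take first 3.

low | 6 ; med | 7 ; high | 7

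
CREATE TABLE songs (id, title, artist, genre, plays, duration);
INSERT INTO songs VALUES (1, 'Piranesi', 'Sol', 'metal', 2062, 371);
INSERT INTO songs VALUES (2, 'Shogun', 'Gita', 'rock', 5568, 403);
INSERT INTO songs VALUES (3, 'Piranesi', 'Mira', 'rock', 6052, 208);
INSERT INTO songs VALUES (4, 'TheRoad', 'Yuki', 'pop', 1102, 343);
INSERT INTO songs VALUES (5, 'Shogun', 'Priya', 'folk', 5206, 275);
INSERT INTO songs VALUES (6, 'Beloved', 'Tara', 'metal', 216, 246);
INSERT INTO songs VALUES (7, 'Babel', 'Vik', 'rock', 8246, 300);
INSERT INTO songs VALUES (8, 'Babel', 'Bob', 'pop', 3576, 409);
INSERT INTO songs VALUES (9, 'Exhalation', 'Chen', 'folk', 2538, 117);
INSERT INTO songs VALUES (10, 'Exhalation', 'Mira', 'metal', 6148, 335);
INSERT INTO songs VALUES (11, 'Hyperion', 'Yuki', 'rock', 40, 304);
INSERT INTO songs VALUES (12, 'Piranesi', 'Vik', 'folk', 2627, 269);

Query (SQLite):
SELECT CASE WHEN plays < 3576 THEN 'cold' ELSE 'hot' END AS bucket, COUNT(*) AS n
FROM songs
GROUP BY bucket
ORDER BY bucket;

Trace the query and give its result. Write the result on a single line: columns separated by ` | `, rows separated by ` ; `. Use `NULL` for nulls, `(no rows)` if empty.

Bucket rows by plays < 3576 → 'cold' else 'hot'; count each bucket.

cold | 6 ; hot | 6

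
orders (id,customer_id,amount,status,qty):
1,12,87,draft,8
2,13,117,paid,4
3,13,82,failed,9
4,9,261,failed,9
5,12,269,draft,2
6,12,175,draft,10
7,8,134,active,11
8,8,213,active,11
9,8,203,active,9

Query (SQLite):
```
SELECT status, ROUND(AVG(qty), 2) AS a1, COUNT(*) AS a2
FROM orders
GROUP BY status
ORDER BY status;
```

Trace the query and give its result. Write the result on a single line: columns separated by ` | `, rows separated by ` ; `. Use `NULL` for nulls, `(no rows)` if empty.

Group orders by status.
Per group compute: ROUND(AVG(qty), 2), COUNT(*).
  active: ids {7, 8, 9} → ROUND(AVG(qty), 2)=10.33, COUNT(*)=3
  draft: ids {1, 5, 6} → ROUND(AVG(qty), 2)=6.67, COUNT(*)=3
  failed: ids {3, 4} → ROUND(AVG(qty), 2)=9, COUNT(*)=2
  paid: ids {2} → ROUND(AVG(qty), 2)=4, COUNT(*)=1

active | 10.33 | 3 ; draft | 6.67 | 3 ; failed | 9 | 2 ; paid | 4 | 1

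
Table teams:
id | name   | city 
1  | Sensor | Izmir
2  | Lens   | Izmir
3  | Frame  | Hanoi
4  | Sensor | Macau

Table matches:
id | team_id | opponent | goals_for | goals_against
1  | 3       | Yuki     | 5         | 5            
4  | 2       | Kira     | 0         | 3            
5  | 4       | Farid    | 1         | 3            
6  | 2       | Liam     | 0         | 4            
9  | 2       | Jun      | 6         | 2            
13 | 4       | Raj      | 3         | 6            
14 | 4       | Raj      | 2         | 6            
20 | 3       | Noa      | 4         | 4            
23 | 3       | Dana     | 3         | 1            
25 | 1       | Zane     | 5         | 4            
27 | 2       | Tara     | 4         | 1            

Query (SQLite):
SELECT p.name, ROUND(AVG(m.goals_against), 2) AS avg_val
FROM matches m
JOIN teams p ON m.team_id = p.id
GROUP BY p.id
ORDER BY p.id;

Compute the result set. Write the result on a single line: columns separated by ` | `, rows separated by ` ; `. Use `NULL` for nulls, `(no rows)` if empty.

Sensor | 4 ; Lens | 2.5 ; Frame | 3.33 ; Sensor | 5

Join each matches row to its teams via team_id.
Group joined rows by teams.id; compute ROUND(AVG(m.goals_against), 2) per group.
  1: ids {25} → ROUND(AVG(m.goals_against), 2)=4
  2: ids {4, 6, 9, 27} → ROUND(AVG(m.goals_against), 2)=2.5
  3: ids {1, 20, 23} → ROUND(AVG(m.goals_against), 2)=3.33
  4: ids {5, 13, 14} → ROUND(AVG(m.goals_against), 2)=5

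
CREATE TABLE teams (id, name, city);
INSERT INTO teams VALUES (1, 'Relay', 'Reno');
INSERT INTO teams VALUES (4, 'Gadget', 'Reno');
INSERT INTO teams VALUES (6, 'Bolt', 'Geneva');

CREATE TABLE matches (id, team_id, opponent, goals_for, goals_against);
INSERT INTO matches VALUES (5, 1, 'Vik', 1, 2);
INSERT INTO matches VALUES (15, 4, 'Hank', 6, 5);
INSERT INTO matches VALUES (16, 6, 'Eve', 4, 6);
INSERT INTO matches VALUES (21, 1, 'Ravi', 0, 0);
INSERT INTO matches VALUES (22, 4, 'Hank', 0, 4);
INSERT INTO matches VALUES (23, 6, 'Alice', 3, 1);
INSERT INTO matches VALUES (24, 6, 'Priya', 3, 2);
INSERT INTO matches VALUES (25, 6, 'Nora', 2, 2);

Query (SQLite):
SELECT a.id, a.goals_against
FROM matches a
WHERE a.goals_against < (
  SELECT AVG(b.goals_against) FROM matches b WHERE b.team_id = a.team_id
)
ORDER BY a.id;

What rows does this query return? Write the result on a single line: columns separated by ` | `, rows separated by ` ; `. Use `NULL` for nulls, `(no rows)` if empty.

21 | 0 ; 22 | 4 ; 23 | 1 ; 24 | 2 ; 25 | 2

For each matches row a, compute AVG(goals_against) over rows sharing a.team_id.
Keep row a if a.goals_against < that per-group AVG.
  team_id=1: AVG(goals_against) = 1.0
  team_id=4: AVG(goals_against) = 4.5
  team_id=6: AVG(goals_against) = 2.75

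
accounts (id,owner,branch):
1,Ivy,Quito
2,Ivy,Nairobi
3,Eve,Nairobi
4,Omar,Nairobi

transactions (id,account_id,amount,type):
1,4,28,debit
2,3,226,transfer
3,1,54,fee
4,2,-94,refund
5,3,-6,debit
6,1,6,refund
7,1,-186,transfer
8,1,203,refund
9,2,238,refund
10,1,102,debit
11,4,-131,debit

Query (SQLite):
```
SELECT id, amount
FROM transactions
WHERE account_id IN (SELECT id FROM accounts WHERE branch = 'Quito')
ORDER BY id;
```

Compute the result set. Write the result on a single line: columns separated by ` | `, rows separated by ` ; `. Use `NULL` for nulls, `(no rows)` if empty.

Inner query: accounts.id where branch = 'Quito'.
Outer: keep transactions rows whose account_id is in that set.
Inner query → {1}

3 | 54 ; 6 | 6 ; 7 | -186 ; 8 | 203 ; 10 | 102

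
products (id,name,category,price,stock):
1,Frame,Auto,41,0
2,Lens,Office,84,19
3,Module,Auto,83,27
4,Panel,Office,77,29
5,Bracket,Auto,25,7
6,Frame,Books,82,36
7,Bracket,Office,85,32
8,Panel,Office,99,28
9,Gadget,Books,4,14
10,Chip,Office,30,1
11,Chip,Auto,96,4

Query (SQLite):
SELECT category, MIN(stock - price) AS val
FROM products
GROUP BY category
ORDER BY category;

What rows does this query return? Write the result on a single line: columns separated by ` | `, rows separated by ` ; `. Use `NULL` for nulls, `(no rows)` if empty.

For each row compute stock - price.
Group by category; take MIN of the expression per group.
  Auto: ids {1, 3, 5, 11} → MIN(stock - price)=-92
  Books: ids {6, 9} → MIN(stock - price)=-46
  Office: ids {2, 4, 7, 8, 10} → MIN(stock - price)=-71

Auto | -92 ; Books | -46 ; Office | -71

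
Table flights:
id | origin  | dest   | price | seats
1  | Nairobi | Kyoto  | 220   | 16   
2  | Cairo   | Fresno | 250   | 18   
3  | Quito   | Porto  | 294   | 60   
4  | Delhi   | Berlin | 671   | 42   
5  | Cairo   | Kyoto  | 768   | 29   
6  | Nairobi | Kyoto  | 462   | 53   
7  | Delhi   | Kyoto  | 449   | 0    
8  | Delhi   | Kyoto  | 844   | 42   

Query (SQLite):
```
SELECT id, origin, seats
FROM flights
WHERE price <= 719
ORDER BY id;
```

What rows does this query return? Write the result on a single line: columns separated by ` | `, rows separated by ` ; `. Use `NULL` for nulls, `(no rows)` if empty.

1 | Nairobi | 16 ; 2 | Cairo | 18 ; 3 | Quito | 60 ; 4 | Delhi | 42 ; 6 | Nairobi | 53 ; 7 | Delhi | 0

price <= 719: ids {1, 2, 3, 4, 6, 7}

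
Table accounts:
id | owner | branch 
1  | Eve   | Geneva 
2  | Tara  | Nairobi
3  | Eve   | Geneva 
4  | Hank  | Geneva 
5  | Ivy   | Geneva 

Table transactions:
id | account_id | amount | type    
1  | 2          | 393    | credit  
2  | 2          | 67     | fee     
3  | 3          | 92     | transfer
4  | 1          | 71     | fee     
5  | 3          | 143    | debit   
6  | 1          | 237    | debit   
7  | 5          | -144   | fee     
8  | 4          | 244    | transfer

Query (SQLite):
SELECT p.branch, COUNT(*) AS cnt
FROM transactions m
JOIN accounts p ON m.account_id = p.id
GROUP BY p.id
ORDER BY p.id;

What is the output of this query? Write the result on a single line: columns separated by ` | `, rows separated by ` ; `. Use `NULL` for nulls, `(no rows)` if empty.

Join each transactions row to its accounts via account_id.
Group joined rows by accounts.id; compute COUNT(*) per group.
  1: ids {4, 6} → COUNT(*)=2
  2: ids {1, 2} → COUNT(*)=2
  3: ids {3, 5} → COUNT(*)=2
  4: ids {8} → COUNT(*)=1
  5: ids {7} → COUNT(*)=1

Geneva | 2 ; Nairobi | 2 ; Geneva | 2 ; Geneva | 1 ; Geneva | 1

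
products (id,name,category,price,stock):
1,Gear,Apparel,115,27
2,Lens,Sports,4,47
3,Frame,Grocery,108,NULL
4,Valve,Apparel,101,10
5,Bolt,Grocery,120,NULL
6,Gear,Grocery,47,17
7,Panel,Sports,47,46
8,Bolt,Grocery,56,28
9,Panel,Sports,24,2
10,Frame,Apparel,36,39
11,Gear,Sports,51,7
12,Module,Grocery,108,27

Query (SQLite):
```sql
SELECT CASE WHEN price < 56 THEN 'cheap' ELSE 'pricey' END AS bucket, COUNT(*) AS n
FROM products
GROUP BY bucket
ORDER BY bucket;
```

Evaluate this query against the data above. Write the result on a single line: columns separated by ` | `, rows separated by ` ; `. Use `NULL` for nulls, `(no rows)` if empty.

Bucket rows by price < 56 → 'cheap' else 'pricey'; count each bucket.

cheap | 6 ; pricey | 6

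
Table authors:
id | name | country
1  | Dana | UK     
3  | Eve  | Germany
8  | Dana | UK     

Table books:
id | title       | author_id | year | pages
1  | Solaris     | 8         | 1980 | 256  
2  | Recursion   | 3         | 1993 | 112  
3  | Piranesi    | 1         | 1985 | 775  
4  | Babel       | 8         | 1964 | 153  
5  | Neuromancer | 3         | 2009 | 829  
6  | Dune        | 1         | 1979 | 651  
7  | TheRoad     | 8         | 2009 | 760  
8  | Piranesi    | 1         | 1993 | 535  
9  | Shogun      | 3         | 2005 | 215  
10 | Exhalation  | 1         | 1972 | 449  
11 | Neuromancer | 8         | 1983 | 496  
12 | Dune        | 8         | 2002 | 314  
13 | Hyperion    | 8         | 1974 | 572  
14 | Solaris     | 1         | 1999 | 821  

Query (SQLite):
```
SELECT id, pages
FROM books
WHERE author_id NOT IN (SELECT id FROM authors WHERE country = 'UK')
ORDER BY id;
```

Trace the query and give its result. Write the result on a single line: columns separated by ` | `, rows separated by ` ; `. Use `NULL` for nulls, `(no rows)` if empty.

Inner query: authors.id where country = 'UK'.
Outer: keep books rows whose author_id is not in that set.
Inner query → {1, 8}

2 | 112 ; 5 | 829 ; 9 | 215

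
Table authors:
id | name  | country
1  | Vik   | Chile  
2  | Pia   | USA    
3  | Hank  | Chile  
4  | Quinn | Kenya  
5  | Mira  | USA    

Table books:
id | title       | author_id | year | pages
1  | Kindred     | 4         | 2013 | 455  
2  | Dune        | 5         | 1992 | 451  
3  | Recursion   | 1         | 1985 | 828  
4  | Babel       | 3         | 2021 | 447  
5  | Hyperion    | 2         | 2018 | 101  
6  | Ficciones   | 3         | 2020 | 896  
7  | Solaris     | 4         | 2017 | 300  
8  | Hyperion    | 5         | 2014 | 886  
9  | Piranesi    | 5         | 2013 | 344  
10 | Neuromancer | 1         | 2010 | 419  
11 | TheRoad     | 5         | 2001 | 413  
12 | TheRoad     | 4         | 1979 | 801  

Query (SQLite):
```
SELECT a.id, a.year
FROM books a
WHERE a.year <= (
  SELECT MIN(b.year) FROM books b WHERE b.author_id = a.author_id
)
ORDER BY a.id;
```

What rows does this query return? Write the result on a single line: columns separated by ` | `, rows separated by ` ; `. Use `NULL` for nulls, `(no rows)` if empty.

For each books row a, compute MIN(year) over rows sharing a.author_id.
Keep row a if a.year <= that per-group MIN.
  author_id=1: MIN(year) = 1985
  author_id=2: MIN(year) = 2018
  author_id=3: MIN(year) = 2020
  author_id=4: MIN(year) = 1979
  author_id=5: MIN(year) = 1992

2 | 1992 ; 3 | 1985 ; 5 | 2018 ; 6 | 2020 ; 12 | 1979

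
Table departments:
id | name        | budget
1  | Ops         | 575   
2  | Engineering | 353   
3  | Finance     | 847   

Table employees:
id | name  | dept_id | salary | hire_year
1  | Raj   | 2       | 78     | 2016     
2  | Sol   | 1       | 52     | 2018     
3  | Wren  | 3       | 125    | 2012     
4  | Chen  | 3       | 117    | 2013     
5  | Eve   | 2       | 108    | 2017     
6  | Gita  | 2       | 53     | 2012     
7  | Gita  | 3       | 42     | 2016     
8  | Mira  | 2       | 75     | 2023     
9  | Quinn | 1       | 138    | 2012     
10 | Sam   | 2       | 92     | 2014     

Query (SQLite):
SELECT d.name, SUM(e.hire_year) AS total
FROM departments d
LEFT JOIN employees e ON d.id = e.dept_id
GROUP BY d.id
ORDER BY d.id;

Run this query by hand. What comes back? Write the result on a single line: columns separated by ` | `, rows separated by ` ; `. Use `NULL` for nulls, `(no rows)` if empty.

Ops | 4030 ; Engineering | 10082 ; Finance | 6041

LEFT JOIN keeps every departments row; unmatched ones get NULL for employees columns.
Group by departments.id and compute SUM(e.hire_year). SUM over an all-NULL group is NULL.
  1: ids {2, 9} → SUM(e.hire_year)=4030
  2: ids {1, 5, 6, 8, 10} → SUM(e.hire_year)=10082
  3: ids {3, 4, 7} → SUM(e.hire_year)=6041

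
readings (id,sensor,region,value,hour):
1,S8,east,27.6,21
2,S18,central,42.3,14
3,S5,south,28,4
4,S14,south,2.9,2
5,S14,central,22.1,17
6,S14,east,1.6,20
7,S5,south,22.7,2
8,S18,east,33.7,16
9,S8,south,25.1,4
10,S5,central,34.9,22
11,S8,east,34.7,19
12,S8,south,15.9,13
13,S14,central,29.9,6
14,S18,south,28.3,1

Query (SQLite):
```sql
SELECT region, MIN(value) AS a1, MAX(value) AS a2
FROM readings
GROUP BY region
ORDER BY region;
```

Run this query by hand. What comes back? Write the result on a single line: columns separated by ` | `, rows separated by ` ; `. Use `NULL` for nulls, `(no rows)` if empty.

Group readings by region.
Per group compute: MIN(value), MAX(value).
  central: ids {2, 5, 10, 13} → MIN(value)=22.1, MAX(value)=42.3
  east: ids {1, 6, 8, 11} → MIN(value)=1.6, MAX(value)=34.7
  south: ids {3, 4, 7, 9, 12, 14} → MIN(value)=2.9, MAX(value)=28.3

central | 22.1 | 42.3 ; east | 1.6 | 34.7 ; south | 2.9 | 28.3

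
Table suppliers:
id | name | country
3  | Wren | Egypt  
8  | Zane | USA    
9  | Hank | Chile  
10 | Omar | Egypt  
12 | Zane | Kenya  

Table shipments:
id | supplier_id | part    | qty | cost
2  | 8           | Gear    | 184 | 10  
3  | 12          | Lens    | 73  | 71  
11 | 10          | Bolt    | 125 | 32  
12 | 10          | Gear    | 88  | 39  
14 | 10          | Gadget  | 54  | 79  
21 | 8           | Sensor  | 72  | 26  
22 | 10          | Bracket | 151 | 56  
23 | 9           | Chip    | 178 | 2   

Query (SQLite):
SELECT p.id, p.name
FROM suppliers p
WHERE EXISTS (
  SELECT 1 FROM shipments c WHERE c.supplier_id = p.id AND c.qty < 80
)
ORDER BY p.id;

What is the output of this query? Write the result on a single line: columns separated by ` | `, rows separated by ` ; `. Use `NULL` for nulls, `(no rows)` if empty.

For each suppliers row, check whether any shipments with matching supplier_id has qty < 80.
Keep rows where that is true.

8 | Zane ; 10 | Omar ; 12 | Zane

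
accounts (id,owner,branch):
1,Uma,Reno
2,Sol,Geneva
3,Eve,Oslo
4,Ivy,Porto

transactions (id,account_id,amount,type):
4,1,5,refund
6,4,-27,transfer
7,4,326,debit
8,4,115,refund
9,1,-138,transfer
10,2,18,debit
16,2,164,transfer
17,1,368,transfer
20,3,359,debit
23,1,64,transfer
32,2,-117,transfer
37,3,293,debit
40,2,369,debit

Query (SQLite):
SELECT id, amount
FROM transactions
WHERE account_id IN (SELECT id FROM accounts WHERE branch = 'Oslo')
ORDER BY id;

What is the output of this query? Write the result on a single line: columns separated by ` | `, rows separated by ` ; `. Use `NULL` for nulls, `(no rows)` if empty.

Inner query: accounts.id where branch = 'Oslo'.
Outer: keep transactions rows whose account_id is in that set.
Inner query → {3}

20 | 359 ; 37 | 293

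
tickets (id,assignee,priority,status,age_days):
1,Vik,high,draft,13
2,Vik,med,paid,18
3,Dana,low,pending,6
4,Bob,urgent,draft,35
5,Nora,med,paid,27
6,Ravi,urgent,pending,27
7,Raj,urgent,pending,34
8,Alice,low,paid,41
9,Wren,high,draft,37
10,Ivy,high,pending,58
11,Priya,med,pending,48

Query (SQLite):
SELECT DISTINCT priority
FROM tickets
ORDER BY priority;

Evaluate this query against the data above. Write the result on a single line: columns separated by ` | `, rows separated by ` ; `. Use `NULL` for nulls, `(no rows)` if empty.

Collect distinct priority values from tickets.

high ; low ; med ; urgent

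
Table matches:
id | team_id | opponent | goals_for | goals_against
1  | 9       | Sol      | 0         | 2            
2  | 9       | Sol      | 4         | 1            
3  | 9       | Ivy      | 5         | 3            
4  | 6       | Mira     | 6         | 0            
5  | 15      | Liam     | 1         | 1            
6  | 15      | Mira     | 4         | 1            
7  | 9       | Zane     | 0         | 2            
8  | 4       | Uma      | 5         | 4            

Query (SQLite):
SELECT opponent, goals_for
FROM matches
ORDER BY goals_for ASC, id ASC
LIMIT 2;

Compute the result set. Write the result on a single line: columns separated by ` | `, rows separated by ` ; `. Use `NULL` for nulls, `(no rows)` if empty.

Sort by goals_for asc, tiebreak id asc: (0, id=1), (0, id=7), (1, id=5), (4, id=2), (4, id=6) …. Take first 2.

Sol | 0 ; Zane | 0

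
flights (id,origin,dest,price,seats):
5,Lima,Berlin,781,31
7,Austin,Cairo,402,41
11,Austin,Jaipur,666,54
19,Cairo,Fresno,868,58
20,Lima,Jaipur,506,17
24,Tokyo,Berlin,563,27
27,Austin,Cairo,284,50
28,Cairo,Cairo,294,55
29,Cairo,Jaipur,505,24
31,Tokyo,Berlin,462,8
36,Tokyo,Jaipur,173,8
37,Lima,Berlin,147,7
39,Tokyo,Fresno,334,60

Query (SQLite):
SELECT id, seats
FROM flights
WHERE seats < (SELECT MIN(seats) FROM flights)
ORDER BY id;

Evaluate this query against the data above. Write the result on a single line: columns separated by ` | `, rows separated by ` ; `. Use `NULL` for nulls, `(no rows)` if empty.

Scalar subquery: MIN(seats) over all flights rows = 7.
Keep rows where seats < that value.

(no rows)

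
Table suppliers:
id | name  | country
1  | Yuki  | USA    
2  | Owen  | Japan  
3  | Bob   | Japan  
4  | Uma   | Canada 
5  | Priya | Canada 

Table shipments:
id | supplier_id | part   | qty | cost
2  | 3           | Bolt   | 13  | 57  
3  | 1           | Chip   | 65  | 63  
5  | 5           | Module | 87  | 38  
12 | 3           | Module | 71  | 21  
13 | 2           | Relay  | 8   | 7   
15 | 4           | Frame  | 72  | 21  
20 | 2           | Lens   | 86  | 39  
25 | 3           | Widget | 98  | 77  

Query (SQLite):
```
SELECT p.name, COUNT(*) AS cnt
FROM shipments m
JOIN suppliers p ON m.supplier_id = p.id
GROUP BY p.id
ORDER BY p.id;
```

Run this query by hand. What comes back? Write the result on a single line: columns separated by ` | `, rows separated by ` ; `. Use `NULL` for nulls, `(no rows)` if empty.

Join each shipments row to its suppliers via supplier_id.
Group joined rows by suppliers.id; compute COUNT(*) per group.
  1: ids {3} → COUNT(*)=1
  2: ids {13, 20} → COUNT(*)=2
  3: ids {2, 12, 25} → COUNT(*)=3
  4: ids {15} → COUNT(*)=1
  5: ids {5} → COUNT(*)=1

Yuki | 1 ; Owen | 2 ; Bob | 3 ; Uma | 1 ; Priya | 1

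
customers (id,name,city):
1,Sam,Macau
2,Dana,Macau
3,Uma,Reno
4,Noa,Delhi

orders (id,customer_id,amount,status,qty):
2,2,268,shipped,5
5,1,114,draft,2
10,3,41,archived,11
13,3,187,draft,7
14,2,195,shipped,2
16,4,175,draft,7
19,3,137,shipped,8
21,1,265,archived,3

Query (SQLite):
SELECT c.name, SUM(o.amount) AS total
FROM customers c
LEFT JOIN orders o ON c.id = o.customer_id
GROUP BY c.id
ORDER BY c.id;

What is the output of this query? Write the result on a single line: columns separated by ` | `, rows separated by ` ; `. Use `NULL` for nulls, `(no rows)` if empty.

Sam | 379 ; Dana | 463 ; Uma | 365 ; Noa | 175

LEFT JOIN keeps every customers row; unmatched ones get NULL for orders columns.
Group by customers.id and compute SUM(o.amount). SUM over an all-NULL group is NULL.
  1: ids {5, 21} → SUM(o.amount)=379
  2: ids {2, 14} → SUM(o.amount)=463
  3: ids {10, 13, 19} → SUM(o.amount)=365
  4: ids {16} → SUM(o.amount)=175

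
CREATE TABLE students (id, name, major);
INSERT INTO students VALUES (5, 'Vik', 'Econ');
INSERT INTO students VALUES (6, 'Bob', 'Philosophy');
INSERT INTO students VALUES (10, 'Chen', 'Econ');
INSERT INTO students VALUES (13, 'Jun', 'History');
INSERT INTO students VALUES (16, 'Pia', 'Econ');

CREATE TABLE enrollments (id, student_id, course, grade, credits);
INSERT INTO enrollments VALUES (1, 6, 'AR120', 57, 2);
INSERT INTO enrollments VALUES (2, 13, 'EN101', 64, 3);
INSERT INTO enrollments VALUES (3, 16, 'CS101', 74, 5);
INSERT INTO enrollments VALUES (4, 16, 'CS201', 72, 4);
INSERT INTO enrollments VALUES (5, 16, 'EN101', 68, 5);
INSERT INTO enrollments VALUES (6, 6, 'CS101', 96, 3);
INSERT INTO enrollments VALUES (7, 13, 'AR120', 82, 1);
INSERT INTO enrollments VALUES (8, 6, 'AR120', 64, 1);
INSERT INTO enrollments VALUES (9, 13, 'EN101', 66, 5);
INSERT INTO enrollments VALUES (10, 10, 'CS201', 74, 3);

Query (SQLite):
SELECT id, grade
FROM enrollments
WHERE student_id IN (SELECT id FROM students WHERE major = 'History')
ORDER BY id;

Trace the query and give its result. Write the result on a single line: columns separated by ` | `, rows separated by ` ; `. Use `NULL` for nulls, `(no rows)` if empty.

2 | 64 ; 7 | 82 ; 9 | 66

Inner query: students.id where major = 'History'.
Outer: keep enrollments rows whose student_id is in that set.
Inner query → {13}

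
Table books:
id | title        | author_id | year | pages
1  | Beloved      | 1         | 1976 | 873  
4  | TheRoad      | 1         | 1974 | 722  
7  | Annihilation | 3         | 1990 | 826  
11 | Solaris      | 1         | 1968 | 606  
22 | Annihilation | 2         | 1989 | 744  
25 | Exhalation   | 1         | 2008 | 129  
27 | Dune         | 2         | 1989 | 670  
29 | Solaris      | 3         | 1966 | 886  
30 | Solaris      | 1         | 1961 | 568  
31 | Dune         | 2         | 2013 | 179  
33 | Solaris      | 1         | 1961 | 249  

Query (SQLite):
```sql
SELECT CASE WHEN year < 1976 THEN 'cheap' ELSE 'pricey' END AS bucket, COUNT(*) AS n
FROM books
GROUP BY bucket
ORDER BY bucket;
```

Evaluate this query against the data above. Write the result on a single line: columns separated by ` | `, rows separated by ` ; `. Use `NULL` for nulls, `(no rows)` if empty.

Bucket rows by year < 1976 → 'cheap' else 'pricey'; count each bucket.

cheap | 5 ; pricey | 6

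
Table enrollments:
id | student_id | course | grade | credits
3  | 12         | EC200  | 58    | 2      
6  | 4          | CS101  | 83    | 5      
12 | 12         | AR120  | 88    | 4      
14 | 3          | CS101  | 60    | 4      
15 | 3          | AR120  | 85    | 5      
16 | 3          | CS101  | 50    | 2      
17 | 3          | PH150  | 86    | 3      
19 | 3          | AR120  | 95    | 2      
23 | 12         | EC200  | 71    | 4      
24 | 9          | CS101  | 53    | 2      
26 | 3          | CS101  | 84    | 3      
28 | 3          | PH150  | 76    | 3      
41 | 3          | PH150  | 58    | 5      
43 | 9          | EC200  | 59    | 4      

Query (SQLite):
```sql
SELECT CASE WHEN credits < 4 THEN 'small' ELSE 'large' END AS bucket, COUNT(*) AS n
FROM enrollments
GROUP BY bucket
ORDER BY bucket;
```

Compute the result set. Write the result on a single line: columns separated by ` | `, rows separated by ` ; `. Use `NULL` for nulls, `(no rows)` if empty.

Bucket rows by credits < 4 → 'small' else 'large'; count each bucket.

large | 7 ; small | 7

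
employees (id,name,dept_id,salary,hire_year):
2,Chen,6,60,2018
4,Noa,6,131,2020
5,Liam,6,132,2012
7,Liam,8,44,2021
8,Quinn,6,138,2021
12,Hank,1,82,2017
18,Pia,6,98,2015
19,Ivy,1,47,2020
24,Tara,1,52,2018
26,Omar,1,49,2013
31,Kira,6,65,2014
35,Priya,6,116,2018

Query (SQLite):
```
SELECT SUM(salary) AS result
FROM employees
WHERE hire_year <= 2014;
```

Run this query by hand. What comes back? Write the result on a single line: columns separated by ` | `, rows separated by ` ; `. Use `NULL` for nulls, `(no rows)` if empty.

246

Rows where hire_year <= 2014 → salary values: [132, 49, 65].
SUM of non-NULL values = 246.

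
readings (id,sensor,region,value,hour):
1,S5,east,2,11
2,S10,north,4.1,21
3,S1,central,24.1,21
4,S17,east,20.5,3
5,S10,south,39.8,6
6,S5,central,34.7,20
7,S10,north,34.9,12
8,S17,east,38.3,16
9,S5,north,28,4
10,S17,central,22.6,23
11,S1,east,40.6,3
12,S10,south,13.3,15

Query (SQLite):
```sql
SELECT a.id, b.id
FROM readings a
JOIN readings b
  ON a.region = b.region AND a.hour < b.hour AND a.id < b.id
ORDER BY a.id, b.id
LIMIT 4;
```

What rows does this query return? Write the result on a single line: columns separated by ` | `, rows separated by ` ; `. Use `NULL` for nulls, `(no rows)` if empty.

Pairs (a,b) with same region, a.hour < b.hour, a.id < b.id.
region groups: central:{3,6,10} east:{1,4,8,11} north:{2,7,9} south:{5,12}
Ordered by (a.id, b.id); first 4.

1 | 8 ; 3 | 10 ; 4 | 8 ; 5 | 12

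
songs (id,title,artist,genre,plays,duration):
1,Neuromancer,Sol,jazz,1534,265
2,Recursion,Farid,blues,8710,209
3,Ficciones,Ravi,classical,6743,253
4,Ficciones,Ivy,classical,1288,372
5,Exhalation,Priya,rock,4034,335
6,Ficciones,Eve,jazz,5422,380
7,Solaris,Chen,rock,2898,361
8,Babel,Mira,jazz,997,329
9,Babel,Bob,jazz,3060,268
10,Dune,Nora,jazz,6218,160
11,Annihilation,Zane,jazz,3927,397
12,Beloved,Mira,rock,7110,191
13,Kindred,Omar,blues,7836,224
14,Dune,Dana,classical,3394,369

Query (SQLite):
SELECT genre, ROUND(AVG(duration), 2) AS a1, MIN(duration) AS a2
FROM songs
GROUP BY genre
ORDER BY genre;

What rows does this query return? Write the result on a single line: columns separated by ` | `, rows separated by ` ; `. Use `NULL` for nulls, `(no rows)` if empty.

blues | 216.5 | 209 ; classical | 331.33 | 253 ; jazz | 299.83 | 160 ; rock | 295.67 | 191

Group songs by genre.
Per group compute: ROUND(AVG(duration), 2), MIN(duration).
  blues: ids {2, 13} → ROUND(AVG(duration), 2)=216.5, MIN(duration)=209
  classical: ids {3, 4, 14} → ROUND(AVG(duration), 2)=331.33, MIN(duration)=253
  jazz: ids {1, 6, 8, 9, 10, 11} → ROUND(AVG(duration), 2)=299.83, MIN(duration)=160
  rock: ids {5, 7, 12} → ROUND(AVG(duration), 2)=295.67, MIN(duration)=191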